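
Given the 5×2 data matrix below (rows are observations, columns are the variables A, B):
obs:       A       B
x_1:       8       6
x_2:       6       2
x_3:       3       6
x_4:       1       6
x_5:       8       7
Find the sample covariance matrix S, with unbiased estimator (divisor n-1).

Step 1 — column means:
  mean(A) = (8 + 6 + 3 + 1 + 8) / 5 = 26/5 = 5.2
  mean(B) = (6 + 2 + 6 + 6 + 7) / 5 = 27/5 = 5.4

Step 2 — sample covariance S[i,j] = (1/(n-1)) · Σ_k (x_{k,i} - mean_i) · (x_{k,j} - mean_j), with n-1 = 4.
  S[A,A] = ((2.8)·(2.8) + (0.8)·(0.8) + (-2.2)·(-2.2) + (-4.2)·(-4.2) + (2.8)·(2.8)) / 4 = 38.8/4 = 9.7
  S[A,B] = ((2.8)·(0.6) + (0.8)·(-3.4) + (-2.2)·(0.6) + (-4.2)·(0.6) + (2.8)·(1.6)) / 4 = -0.4/4 = -0.1
  S[B,B] = ((0.6)·(0.6) + (-3.4)·(-3.4) + (0.6)·(0.6) + (0.6)·(0.6) + (1.6)·(1.6)) / 4 = 15.2/4 = 3.8

S is symmetric (S[j,i] = S[i,j]). Assembling:

S = [[9.7, -0.1],
 [-0.1, 3.8]]


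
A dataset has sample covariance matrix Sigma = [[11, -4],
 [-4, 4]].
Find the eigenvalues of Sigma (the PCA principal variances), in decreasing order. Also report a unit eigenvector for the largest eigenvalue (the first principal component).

Step 1 — characteristic polynomial of 2×2 Sigma:
  det(Sigma - λI) = λ² - trace · λ + det = 0.
  trace = 11 + 4 = 15, det = 11·4 - (-4)² = 28.
Step 2 — discriminant:
  Δ = trace² - 4·det = 225 - 112 = 113.
Step 3 — eigenvalues:
  λ = (trace ± √Δ)/2 = (15 ± 10.6301)/2,
  λ_1 = 12.8151,  λ_2 = 2.1849.

Step 4 — unit eigenvector for λ_1: solve (Sigma - λ_1 I)v = 0. First row:
  (11 - 12.8151)·v_x + (-4)·v_y = 0, i.e. (-1.8151)·v_x + (-4)·v_y = 0,
  so v ∝ (b, λ_1 - a) = (-4, 1.8151); multiply by -1 so the first entry is positive: u = (4, -1.8151).
  ||u|| = √((4)² + (-1.8151)²) = √(19.2945) ≈ 4.3925,
  v_1 = u/||u|| ≈ (0.9106, -0.4132) (||v_1|| = 1).

λ_1 = 12.8151,  λ_2 = 2.1849;  v_1 ≈ (0.9106, -0.4132)


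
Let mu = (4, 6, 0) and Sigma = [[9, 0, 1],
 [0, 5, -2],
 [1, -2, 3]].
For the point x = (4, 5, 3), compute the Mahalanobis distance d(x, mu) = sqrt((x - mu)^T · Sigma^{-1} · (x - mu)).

Step 1 — centre the observation: (x - mu) = (0, -1, 3).

Step 2 — invert Sigma (cofactor / det for 3×3, or solve directly):
  Sigma^{-1} = [[0.117, -0.0213, -0.0532],
 [-0.0213, 0.2766, 0.1915],
 [-0.0532, 0.1915, 0.4787]].

Step 3 — form the quadratic (x - mu)^T · Sigma^{-1} · (x - mu):
  Sigma^{-1} · (x - mu) = (-0.1383, 0.2979, 1.2447).
  (x - mu)^T · [Sigma^{-1} · (x - mu)] = (0)·(-0.1383) + (-1)·(0.2979) + (3)·(1.2447) = 3.4362.

Step 4 — take square root: d = √(3.4362) ≈ 1.8537.

d(x, mu) = √(3.4362) ≈ 1.8537


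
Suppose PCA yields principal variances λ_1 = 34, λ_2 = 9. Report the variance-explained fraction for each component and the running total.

Step 1 — total variance = trace(Sigma) = Σ λ_i = 34 + 9 = 43.

Step 2 — fraction explained by component i = λ_i / Σ λ:
  PC1: 34/43 = 0.7907
  PC2: 9/43 = 0.2093

Step 3 — cumulative fraction after k components = (λ_1 + ... + λ_k) / Σ λ:
  k = 1: 34/43 = 0.7907
  k = 2: (34 + 9)/43 = 43/43 = 1

Summary (fraction, with percent):

explained: PC1 0.7907 (79.07%), PC2 0.2093 (20.93%);  cumulative: 0.7907, 1


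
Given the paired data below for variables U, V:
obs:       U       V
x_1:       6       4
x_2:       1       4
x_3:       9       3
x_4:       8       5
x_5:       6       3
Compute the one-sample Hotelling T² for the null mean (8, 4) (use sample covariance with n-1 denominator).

Step 1 — sample mean vector:
  mean(U) = (6 + 1 + 9 + 8 + 6) / 5 = 30/5 = 6
  mean(V) = (4 + 4 + 3 + 5 + 3) / 5 = 19/5 = 3.8
  x̄ = (6, 3.8),  deviation x̄ - mu_0 = (6, 3.8) - (8, 4) = (-2, -0.2).

Step 2 — sample covariance matrix, S[i,j] = (1/(n-1)) · Σ_k (x_{k,i} - mean_i) · (x_{k,j} - mean_j), divisor n-1 = 4:
  S[U,U] = ((0)·(0) + (-5)·(-5) + (3)·(3) + (2)·(2) + (0)·(0)) / 4 = 38/4 = 9.5
  S[U,V] = ((0)·(0.2) + (-5)·(0.2) + (3)·(-0.8) + (2)·(1.2) + (0)·(-0.8)) / 4 = -1/4 = -0.25
  S[V,V] = ((0.2)·(0.2) + (0.2)·(0.2) + (-0.8)·(-0.8) + (1.2)·(1.2) + (-0.8)·(-0.8)) / 4 = 2.8/4 = 0.7
  S = [[9.5, -0.25],
 [-0.25, 0.7]].

Step 3 — invert S. det(S) = 9.5·0.7 - (-0.25)² = 6.5875.
  S^{-1} = (1/det) · [[d, -b], [-b, a]] = [[0.1063, 0.038],
 [0.038, 1.4421]].

Step 4 — quadratic form (x̄ - mu_0)^T · S^{-1} · (x̄ - mu_0):
  S^{-1} · (x̄ - mu_0) = (-0.2201, -0.3643),
  (x̄ - mu_0)^T · [...] = (-2)·(-0.2201) + (-0.2)·(-0.3643) = 0.5131.

Step 5 — scale by n: T² = 5 · 0.5131 = 2.5655.

T² ≈ 2.5655


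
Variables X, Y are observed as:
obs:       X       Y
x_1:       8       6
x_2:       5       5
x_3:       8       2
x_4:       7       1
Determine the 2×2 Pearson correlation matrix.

Step 1 — column means:
  mean(X) = (8 + 5 + 8 + 7) / 4 = 28/4 = 7
  mean(Y) = (6 + 5 + 2 + 1) / 4 = 14/4 = 3.5

Step 2 — sample variances and covariances s[i,j] = (1/(n-1)) · Σ_k (x_{k,i} - mean_i) · (x_{k,j} - mean_j), with n-1 = 3:
  s[X,X] = ((1)·(1) + (-2)·(-2) + (1)·(1) + (0)·(0)) / 3 = 6/3 = 2
  s[X,Y] = ((1)·(2.5) + (-2)·(1.5) + (1)·(-1.5) + (0)·(-2.5)) / 3 = -2/3 = -0.6667
  s[Y,Y] = ((2.5)·(2.5) + (1.5)·(1.5) + (-1.5)·(-1.5) + (-2.5)·(-2.5)) / 3 = 17/3 = 5.6667
  Sample standard deviations s_i = √(s[i,i]):
  s(X) = √(2) = 1.4142
  s(Y) = √(5.6667) = 2.3805

Step 3 — r_{ij} = s_{ij} / (s_i · s_j):
  r[X,X] = 1 (diagonal).
  r[X,Y] = -0.6667 / (1.4142 · 2.3805) = -0.6667 / 3.3665 = -0.198
  r[Y,Y] = 1 (diagonal).

R is symmetric with unit diagonal. Assembling:

R = [[1, -0.198],
 [-0.198, 1]]


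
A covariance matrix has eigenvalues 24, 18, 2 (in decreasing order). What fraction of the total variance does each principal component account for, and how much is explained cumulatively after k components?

Step 1 — total variance = trace(Sigma) = Σ λ_i = 24 + 18 + 2 = 44.

Step 2 — fraction explained by component i = λ_i / Σ λ:
  PC1: 24/44 = 0.5455
  PC2: 18/44 = 0.4091
  PC3: 2/44 = 0.0455

Step 3 — cumulative fraction after k components = (λ_1 + ... + λ_k) / Σ λ:
  k = 1: 24/44 = 0.5455
  k = 2: (24 + 18)/44 = 42/44 = 0.9545
  k = 3: (24 + 18 + 2)/44 = 44/44 = 1

Summary (fraction, with percent):

explained: PC1 0.5455 (54.55%), PC2 0.4091 (40.91%), PC3 0.0455 (4.55%);  cumulative: 0.5455, 0.9545, 1


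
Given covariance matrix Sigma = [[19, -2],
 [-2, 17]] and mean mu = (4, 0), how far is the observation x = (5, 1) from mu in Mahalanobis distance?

Step 1 — centre the observation: (x - mu) = (1, 1).

Step 2 — invert Sigma. det(Sigma) = 19·17 - (-2)² = 319.
  Sigma^{-1} = (1/det) · [[d, -b], [-b, a]] = [[0.0533, 0.0063],
 [0.0063, 0.0596]].

Step 3 — form the quadratic (x - mu)^T · Sigma^{-1} · (x - mu):
  Sigma^{-1} · (x - mu) = (0.0596, 0.0658).
  (x - mu)^T · [Sigma^{-1} · (x - mu)] = (1)·(0.0596) + (1)·(0.0658) = 0.1254.

Step 4 — take square root: d = √(0.1254) ≈ 0.3541.

d(x, mu) = √(0.1254) ≈ 0.3541


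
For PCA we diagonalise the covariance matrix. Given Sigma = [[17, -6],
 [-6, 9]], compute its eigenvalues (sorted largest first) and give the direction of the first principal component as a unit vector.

Step 1 — characteristic polynomial of 2×2 Sigma:
  det(Sigma - λI) = λ² - trace · λ + det = 0.
  trace = 17 + 9 = 26, det = 17·9 - (-6)² = 117.
Step 2 — discriminant:
  Δ = trace² - 4·det = 676 - 468 = 208.
Step 3 — eigenvalues:
  λ = (trace ± √Δ)/2 = (26 ± 14.4222)/2,
  λ_1 = 20.2111,  λ_2 = 5.7889.

Step 4 — unit eigenvector for λ_1: solve (Sigma - λ_1 I)v = 0. First row:
  (17 - 20.2111)·v_x + (-6)·v_y = 0, i.e. (-3.2111)·v_x + (-6)·v_y = 0,
  so v ∝ (b, λ_1 - a) = (-6, 3.2111); multiply by -1 so the first entry is positive: u = (6, -3.2111).
  ||u|| = √((6)² + (-3.2111)²) = √(46.3112) ≈ 6.8052,
  v_1 = u/||u|| ≈ (0.8817, -0.4719) (||v_1|| = 1).

λ_1 = 20.2111,  λ_2 = 5.7889;  v_1 ≈ (0.8817, -0.4719)


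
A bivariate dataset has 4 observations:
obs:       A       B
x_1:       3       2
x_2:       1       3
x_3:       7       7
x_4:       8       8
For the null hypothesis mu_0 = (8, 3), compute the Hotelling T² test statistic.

Step 1 — sample mean vector:
  mean(A) = (3 + 1 + 7 + 8) / 4 = 19/4 = 4.75
  mean(B) = (2 + 3 + 7 + 8) / 4 = 20/4 = 5
  x̄ = (4.75, 5),  deviation x̄ - mu_0 = (4.75, 5) - (8, 3) = (-3.25, 2).

Step 2 — sample covariance matrix, S[i,j] = (1/(n-1)) · Σ_k (x_{k,i} - mean_i) · (x_{k,j} - mean_j), divisor n-1 = 3:
  S[A,A] = ((-1.75)·(-1.75) + (-3.75)·(-3.75) + (2.25)·(2.25) + (3.25)·(3.25)) / 3 = 32.75/3 = 10.9167
  S[A,B] = ((-1.75)·(-3) + (-3.75)·(-2) + (2.25)·(2) + (3.25)·(3)) / 3 = 27/3 = 9
  S[B,B] = ((-3)·(-3) + (-2)·(-2) + (2)·(2) + (3)·(3)) / 3 = 26/3 = 8.6667
  S = [[10.9167, 9],
 [9, 8.6667]].

Step 3 — invert S. det(S) = 10.9167·8.6667 - (9)² = 13.6111.
  S^{-1} = (1/det) · [[d, -b], [-b, a]] = [[0.6367, -0.6612],
 [-0.6612, 0.802]].

Step 4 — quadratic form (x̄ - mu_0)^T · S^{-1} · (x̄ - mu_0):
  S^{-1} · (x̄ - mu_0) = (-3.3918, 3.7531),
  (x̄ - mu_0)^T · [...] = (-3.25)·(-3.3918) + (2)·(3.7531) = 18.5296.

Step 5 — scale by n: T² = 4 · 18.5296 = 74.1184.

T² ≈ 74.1184


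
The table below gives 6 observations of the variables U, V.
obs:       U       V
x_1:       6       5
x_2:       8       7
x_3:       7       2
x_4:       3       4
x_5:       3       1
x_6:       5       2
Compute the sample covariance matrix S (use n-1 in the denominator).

Step 1 — column means:
  mean(U) = (6 + 8 + 7 + 3 + 3 + 5) / 6 = 32/6 = 5.3333
  mean(V) = (5 + 7 + 2 + 4 + 1 + 2) / 6 = 21/6 = 3.5

Step 2 — sample covariance S[i,j] = (1/(n-1)) · Σ_k (x_{k,i} - mean_i) · (x_{k,j} - mean_j), with n-1 = 5.
  S[U,U] = ((0.6667)·(0.6667) + (2.6667)·(2.6667) + (1.6667)·(1.6667) + (-2.3333)·(-2.3333) + (-2.3333)·(-2.3333) + (-0.3333)·(-0.3333)) / 5 = 21.3333/5 = 4.2667
  S[U,V] = ((0.6667)·(1.5) + (2.6667)·(3.5) + (1.6667)·(-1.5) + (-2.3333)·(0.5) + (-2.3333)·(-2.5) + (-0.3333)·(-1.5)) / 5 = 13/5 = 2.6
  S[V,V] = ((1.5)·(1.5) + (3.5)·(3.5) + (-1.5)·(-1.5) + (0.5)·(0.5) + (-2.5)·(-2.5) + (-1.5)·(-1.5)) / 5 = 25.5/5 = 5.1

S is symmetric (S[j,i] = S[i,j]). Assembling:

S = [[4.2667, 2.6],
 [2.6, 5.1]]


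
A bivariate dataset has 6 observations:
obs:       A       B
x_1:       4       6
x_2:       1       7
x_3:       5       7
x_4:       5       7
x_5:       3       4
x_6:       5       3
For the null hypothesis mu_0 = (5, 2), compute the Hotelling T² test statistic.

Step 1 — sample mean vector:
  mean(A) = (4 + 1 + 5 + 5 + 3 + 5) / 6 = 23/6 = 3.8333
  mean(B) = (6 + 7 + 7 + 7 + 4 + 3) / 6 = 34/6 = 5.6667
  x̄ = (3.8333, 5.6667),  deviation x̄ - mu_0 = (3.8333, 5.6667) - (5, 2) = (-1.1667, 3.6667).

Step 2 — sample covariance matrix, S[i,j] = (1/(n-1)) · Σ_k (x_{k,i} - mean_i) · (x_{k,j} - mean_j), divisor n-1 = 5:
  S[A,A] = ((0.1667)·(0.1667) + (-2.8333)·(-2.8333) + (1.1667)·(1.1667) + (1.1667)·(1.1667) + (-0.8333)·(-0.8333) + (1.1667)·(1.1667)) / 5 = 12.8333/5 = 2.5667
  S[A,B] = ((0.1667)·(0.3333) + (-2.8333)·(1.3333) + (1.1667)·(1.3333) + (1.1667)·(1.3333) + (-0.8333)·(-1.6667) + (1.1667)·(-2.6667)) / 5 = -2.3333/5 = -0.4667
  S[B,B] = ((0.3333)·(0.3333) + (1.3333)·(1.3333) + (1.3333)·(1.3333) + (1.3333)·(1.3333) + (-1.6667)·(-1.6667) + (-2.6667)·(-2.6667)) / 5 = 15.3333/5 = 3.0667
  S = [[2.5667, -0.4667],
 [-0.4667, 3.0667]].

Step 3 — invert S. det(S) = 2.5667·3.0667 - (-0.4667)² = 7.6533.
  S^{-1} = (1/det) · [[d, -b], [-b, a]] = [[0.4007, 0.061],
 [0.061, 0.3354]].

Step 4 — quadratic form (x̄ - mu_0)^T · S^{-1} · (x̄ - mu_0):
  S^{-1} · (x̄ - mu_0) = (-0.2439, 1.1585),
  (x̄ - mu_0)^T · [...] = (-1.1667)·(-0.2439) + (3.6667)·(1.1585) = 4.5325.

Step 5 — scale by n: T² = 6 · 4.5325 = 27.1951.

T² ≈ 27.1951


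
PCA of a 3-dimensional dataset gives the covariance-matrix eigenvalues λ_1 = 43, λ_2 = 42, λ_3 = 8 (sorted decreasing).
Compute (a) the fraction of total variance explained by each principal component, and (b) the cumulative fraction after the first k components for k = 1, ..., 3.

Step 1 — total variance = trace(Sigma) = Σ λ_i = 43 + 42 + 8 = 93.

Step 2 — fraction explained by component i = λ_i / Σ λ:
  PC1: 43/93 = 0.4624
  PC2: 42/93 = 0.4516
  PC3: 8/93 = 0.086

Step 3 — cumulative fraction after k components = (λ_1 + ... + λ_k) / Σ λ:
  k = 1: 43/93 = 0.4624
  k = 2: (43 + 42)/93 = 85/93 = 0.914
  k = 3: (43 + 42 + 8)/93 = 93/93 = 1

Summary (fraction, with percent):

explained: PC1 0.4624 (46.24%), PC2 0.4516 (45.16%), PC3 0.086 (8.6%);  cumulative: 0.4624, 0.914, 1


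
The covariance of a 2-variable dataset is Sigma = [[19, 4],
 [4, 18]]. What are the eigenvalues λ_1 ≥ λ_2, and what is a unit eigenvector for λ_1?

Step 1 — characteristic polynomial of 2×2 Sigma:
  det(Sigma - λI) = λ² - trace · λ + det = 0.
  trace = 19 + 18 = 37, det = 19·18 - (4)² = 326.
Step 2 — discriminant:
  Δ = trace² - 4·det = 1369 - 1304 = 65.
Step 3 — eigenvalues:
  λ = (trace ± √Δ)/2 = (37 ± 8.0623)/2,
  λ_1 = 22.5311,  λ_2 = 14.4689.

Step 4 — unit eigenvector for λ_1: solve (Sigma - λ_1 I)v = 0. First row:
  (19 - 22.5311)·v_x + (4)·v_y = 0, i.e. (-3.5311)·v_x + (4)·v_y = 0,
  so v ∝ (b, λ_1 - a) = (4, 3.5311) = u.
  ||u|| = √((4)² + (3.5311)²) = √(28.4689) ≈ 5.3356,
  v_1 = u/||u|| ≈ (0.7497, 0.6618) (||v_1|| = 1).

λ_1 = 22.5311,  λ_2 = 14.4689;  v_1 ≈ (0.7497, 0.6618)


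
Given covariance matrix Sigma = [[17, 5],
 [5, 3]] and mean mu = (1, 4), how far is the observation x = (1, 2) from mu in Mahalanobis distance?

Step 1 — centre the observation: (x - mu) = (0, -2).

Step 2 — invert Sigma. det(Sigma) = 17·3 - (5)² = 26.
  Sigma^{-1} = (1/det) · [[d, -b], [-b, a]] = [[0.1154, -0.1923],
 [-0.1923, 0.6538]].

Step 3 — form the quadratic (x - mu)^T · Sigma^{-1} · (x - mu):
  Sigma^{-1} · (x - mu) = (0.3846, -1.3077).
  (x - mu)^T · [Sigma^{-1} · (x - mu)] = (0)·(0.3846) + (-2)·(-1.3077) = 2.6154.

Step 4 — take square root: d = √(2.6154) ≈ 1.6172.

d(x, mu) = √(2.6154) ≈ 1.6172


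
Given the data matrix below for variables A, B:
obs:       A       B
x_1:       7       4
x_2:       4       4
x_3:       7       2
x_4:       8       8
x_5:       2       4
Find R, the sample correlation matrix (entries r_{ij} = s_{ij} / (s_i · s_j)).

Step 1 — column means:
  mean(A) = (7 + 4 + 7 + 8 + 2) / 5 = 28/5 = 5.6
  mean(B) = (4 + 4 + 2 + 8 + 4) / 5 = 22/5 = 4.4

Step 2 — sample variances and covariances s[i,j] = (1/(n-1)) · Σ_k (x_{k,i} - mean_i) · (x_{k,j} - mean_j), with n-1 = 4:
  s[A,A] = ((1.4)·(1.4) + (-1.6)·(-1.6) + (1.4)·(1.4) + (2.4)·(2.4) + (-3.6)·(-3.6)) / 4 = 25.2/4 = 6.3
  s[A,B] = ((1.4)·(-0.4) + (-1.6)·(-0.4) + (1.4)·(-2.4) + (2.4)·(3.6) + (-3.6)·(-0.4)) / 4 = 6.8/4 = 1.7
  s[B,B] = ((-0.4)·(-0.4) + (-0.4)·(-0.4) + (-2.4)·(-2.4) + (3.6)·(3.6) + (-0.4)·(-0.4)) / 4 = 19.2/4 = 4.8
  Sample standard deviations s_i = √(s[i,i]):
  s(A) = √(6.3) = 2.51
  s(B) = √(4.8) = 2.1909

Step 3 — r_{ij} = s_{ij} / (s_i · s_j):
  r[A,A] = 1 (diagonal).
  r[A,B] = 1.7 / (2.51 · 2.1909) = 1.7 / 5.4991 = 0.3091
  r[B,B] = 1 (diagonal).

R is symmetric with unit diagonal. Assembling:

R = [[1, 0.3091],
 [0.3091, 1]]


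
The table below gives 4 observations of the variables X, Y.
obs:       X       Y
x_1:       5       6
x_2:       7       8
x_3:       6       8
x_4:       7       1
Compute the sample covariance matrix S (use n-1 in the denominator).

Step 1 — column means:
  mean(X) = (5 + 7 + 6 + 7) / 4 = 25/4 = 6.25
  mean(Y) = (6 + 8 + 8 + 1) / 4 = 23/4 = 5.75

Step 2 — sample covariance S[i,j] = (1/(n-1)) · Σ_k (x_{k,i} - mean_i) · (x_{k,j} - mean_j), with n-1 = 3.
  S[X,X] = ((-1.25)·(-1.25) + (0.75)·(0.75) + (-0.25)·(-0.25) + (0.75)·(0.75)) / 3 = 2.75/3 = 0.9167
  S[X,Y] = ((-1.25)·(0.25) + (0.75)·(2.25) + (-0.25)·(2.25) + (0.75)·(-4.75)) / 3 = -2.75/3 = -0.9167
  S[Y,Y] = ((0.25)·(0.25) + (2.25)·(2.25) + (2.25)·(2.25) + (-4.75)·(-4.75)) / 3 = 32.75/3 = 10.9167

S is symmetric (S[j,i] = S[i,j]). Assembling:

S = [[0.9167, -0.9167],
 [-0.9167, 10.9167]]


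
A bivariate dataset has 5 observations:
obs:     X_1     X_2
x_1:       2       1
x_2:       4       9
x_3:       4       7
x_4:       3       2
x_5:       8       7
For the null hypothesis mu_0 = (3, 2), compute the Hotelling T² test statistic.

Step 1 — sample mean vector:
  mean(X_1) = (2 + 4 + 4 + 3 + 8) / 5 = 21/5 = 4.2
  mean(X_2) = (1 + 9 + 7 + 2 + 7) / 5 = 26/5 = 5.2
  x̄ = (4.2, 5.2),  deviation x̄ - mu_0 = (4.2, 5.2) - (3, 2) = (1.2, 3.2).

Step 2 — sample covariance matrix, S[i,j] = (1/(n-1)) · Σ_k (x_{k,i} - mean_i) · (x_{k,j} - mean_j), divisor n-1 = 4:
  S[X_1,X_1] = ((-2.2)·(-2.2) + (-0.2)·(-0.2) + (-0.2)·(-0.2) + (-1.2)·(-1.2) + (3.8)·(3.8)) / 4 = 20.8/4 = 5.2
  S[X_1,X_2] = ((-2.2)·(-4.2) + (-0.2)·(3.8) + (-0.2)·(1.8) + (-1.2)·(-3.2) + (3.8)·(1.8)) / 4 = 18.8/4 = 4.7
  S[X_2,X_2] = ((-4.2)·(-4.2) + (3.8)·(3.8) + (1.8)·(1.8) + (-3.2)·(-3.2) + (1.8)·(1.8)) / 4 = 48.8/4 = 12.2
  S = [[5.2, 4.7],
 [4.7, 12.2]].

Step 3 — invert S. det(S) = 5.2·12.2 - (4.7)² = 41.35.
  S^{-1} = (1/det) · [[d, -b], [-b, a]] = [[0.295, -0.1137],
 [-0.1137, 0.1258]].

Step 4 — quadratic form (x̄ - mu_0)^T · S^{-1} · (x̄ - mu_0):
  S^{-1} · (x̄ - mu_0) = (-0.0097, 0.266),
  (x̄ - mu_0)^T · [...] = (1.2)·(-0.0097) + (3.2)·(0.266) = 0.8397.

Step 5 — scale by n: T² = 5 · 0.8397 = 4.1983.

T² ≈ 4.1983


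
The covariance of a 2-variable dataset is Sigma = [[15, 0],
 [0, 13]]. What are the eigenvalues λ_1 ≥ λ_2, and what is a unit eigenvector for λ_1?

Step 1 — characteristic polynomial of 2×2 Sigma:
  det(Sigma - λI) = λ² - trace · λ + det = 0.
  trace = 15 + 13 = 28, det = 15·13 - (0)² = 195.
Step 2 — discriminant:
  Δ = trace² - 4·det = 784 - 780 = 4.
Step 3 — eigenvalues:
  λ = (trace ± √Δ)/2 = (28 ± 2)/2,
  λ_1 = 15,  λ_2 = 13.

Step 4 — unit eigenvector for λ_1: Sigma is diagonal, so its eigenvectors are the coordinate axes. λ_1 = 15 is the diagonal entry on the first coordinate axis, hence
  v_1 = (1, 0) (||v_1|| = 1).

λ_1 = 15,  λ_2 = 13;  v_1 ≈ (1, 0)


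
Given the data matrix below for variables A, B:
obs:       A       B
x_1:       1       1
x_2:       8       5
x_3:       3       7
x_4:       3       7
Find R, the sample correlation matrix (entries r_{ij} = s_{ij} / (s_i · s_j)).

Step 1 — column means:
  mean(A) = (1 + 8 + 3 + 3) / 4 = 15/4 = 3.75
  mean(B) = (1 + 5 + 7 + 7) / 4 = 20/4 = 5

Step 2 — sample variances and covariances s[i,j] = (1/(n-1)) · Σ_k (x_{k,i} - mean_i) · (x_{k,j} - mean_j), with n-1 = 3:
  s[A,A] = ((-2.75)·(-2.75) + (4.25)·(4.25) + (-0.75)·(-0.75) + (-0.75)·(-0.75)) / 3 = 26.75/3 = 8.9167
  s[A,B] = ((-2.75)·(-4) + (4.25)·(0) + (-0.75)·(2) + (-0.75)·(2)) / 3 = 8/3 = 2.6667
  s[B,B] = ((-4)·(-4) + (0)·(0) + (2)·(2) + (2)·(2)) / 3 = 24/3 = 8
  Sample standard deviations s_i = √(s[i,i]):
  s(A) = √(8.9167) = 2.9861
  s(B) = √(8) = 2.8284

Step 3 — r_{ij} = s_{ij} / (s_i · s_j):
  r[A,A] = 1 (diagonal).
  r[A,B] = 2.6667 / (2.9861 · 2.8284) = 2.6667 / 8.4459 = 0.3157
  r[B,B] = 1 (diagonal).

R is symmetric with unit diagonal. Assembling:

R = [[1, 0.3157],
 [0.3157, 1]]


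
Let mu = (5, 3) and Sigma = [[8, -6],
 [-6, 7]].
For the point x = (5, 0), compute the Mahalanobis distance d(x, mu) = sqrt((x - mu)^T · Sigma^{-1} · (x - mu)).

Step 1 — centre the observation: (x - mu) = (0, -3).

Step 2 — invert Sigma. det(Sigma) = 8·7 - (-6)² = 20.
  Sigma^{-1} = (1/det) · [[d, -b], [-b, a]] = [[0.35, 0.3],
 [0.3, 0.4]].

Step 3 — form the quadratic (x - mu)^T · Sigma^{-1} · (x - mu):
  Sigma^{-1} · (x - mu) = (-0.9, -1.2).
  (x - mu)^T · [Sigma^{-1} · (x - mu)] = (0)·(-0.9) + (-3)·(-1.2) = 3.6.

Step 4 — take square root: d = √(3.6) ≈ 1.8974.

d(x, mu) = √(3.6) ≈ 1.8974


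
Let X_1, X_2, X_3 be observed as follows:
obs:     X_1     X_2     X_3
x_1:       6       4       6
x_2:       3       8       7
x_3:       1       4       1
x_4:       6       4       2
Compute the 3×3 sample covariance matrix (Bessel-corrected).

Step 1 — column means:
  mean(X_1) = (6 + 3 + 1 + 6) / 4 = 16/4 = 4
  mean(X_2) = (4 + 8 + 4 + 4) / 4 = 20/4 = 5
  mean(X_3) = (6 + 7 + 1 + 2) / 4 = 16/4 = 4

Step 2 — sample covariance S[i,j] = (1/(n-1)) · Σ_k (x_{k,i} - mean_i) · (x_{k,j} - mean_j), with n-1 = 3.
  S[X_1,X_1] = ((2)·(2) + (-1)·(-1) + (-3)·(-3) + (2)·(2)) / 3 = 18/3 = 6
  S[X_1,X_2] = ((2)·(-1) + (-1)·(3) + (-3)·(-1) + (2)·(-1)) / 3 = -4/3 = -1.3333
  S[X_1,X_3] = ((2)·(2) + (-1)·(3) + (-3)·(-3) + (2)·(-2)) / 3 = 6/3 = 2
  S[X_2,X_2] = ((-1)·(-1) + (3)·(3) + (-1)·(-1) + (-1)·(-1)) / 3 = 12/3 = 4
  S[X_2,X_3] = ((-1)·(2) + (3)·(3) + (-1)·(-3) + (-1)·(-2)) / 3 = 12/3 = 4
  S[X_3,X_3] = ((2)·(2) + (3)·(3) + (-3)·(-3) + (-2)·(-2)) / 3 = 26/3 = 8.6667

S is symmetric (S[j,i] = S[i,j]). Assembling:

S = [[6, -1.3333, 2],
 [-1.3333, 4, 4],
 [2, 4, 8.6667]]


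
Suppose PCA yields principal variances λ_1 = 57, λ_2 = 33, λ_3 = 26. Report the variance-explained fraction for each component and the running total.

Step 1 — total variance = trace(Sigma) = Σ λ_i = 57 + 33 + 26 = 116.

Step 2 — fraction explained by component i = λ_i / Σ λ:
  PC1: 57/116 = 0.4914
  PC2: 33/116 = 0.2845
  PC3: 26/116 = 0.2241

Step 3 — cumulative fraction after k components = (λ_1 + ... + λ_k) / Σ λ:
  k = 1: 57/116 = 0.4914
  k = 2: (57 + 33)/116 = 90/116 = 0.7759
  k = 3: (57 + 33 + 26)/116 = 116/116 = 1

Summary (fraction, with percent):

explained: PC1 0.4914 (49.14%), PC2 0.2845 (28.45%), PC3 0.2241 (22.41%);  cumulative: 0.4914, 0.7759, 1


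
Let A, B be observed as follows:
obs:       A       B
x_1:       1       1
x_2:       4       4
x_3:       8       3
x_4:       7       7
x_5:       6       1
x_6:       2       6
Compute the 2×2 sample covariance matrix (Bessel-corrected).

Step 1 — column means:
  mean(A) = (1 + 4 + 8 + 7 + 6 + 2) / 6 = 28/6 = 4.6667
  mean(B) = (1 + 4 + 3 + 7 + 1 + 6) / 6 = 22/6 = 3.6667

Step 2 — sample covariance S[i,j] = (1/(n-1)) · Σ_k (x_{k,i} - mean_i) · (x_{k,j} - mean_j), with n-1 = 5.
  S[A,A] = ((-3.6667)·(-3.6667) + (-0.6667)·(-0.6667) + (3.3333)·(3.3333) + (2.3333)·(2.3333) + (1.3333)·(1.3333) + (-2.6667)·(-2.6667)) / 5 = 39.3333/5 = 7.8667
  S[A,B] = ((-3.6667)·(-2.6667) + (-0.6667)·(0.3333) + (3.3333)·(-0.6667) + (2.3333)·(3.3333) + (1.3333)·(-2.6667) + (-2.6667)·(2.3333)) / 5 = 5.3333/5 = 1.0667
  S[B,B] = ((-2.6667)·(-2.6667) + (0.3333)·(0.3333) + (-0.6667)·(-0.6667) + (3.3333)·(3.3333) + (-2.6667)·(-2.6667) + (2.3333)·(2.3333)) / 5 = 31.3333/5 = 6.2667

S is symmetric (S[j,i] = S[i,j]). Assembling:

S = [[7.8667, 1.0667],
 [1.0667, 6.2667]]


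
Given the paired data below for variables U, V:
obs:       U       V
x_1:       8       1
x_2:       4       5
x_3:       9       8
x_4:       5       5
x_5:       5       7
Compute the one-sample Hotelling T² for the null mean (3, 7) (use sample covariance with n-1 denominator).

Step 1 — sample mean vector:
  mean(U) = (8 + 4 + 9 + 5 + 5) / 5 = 31/5 = 6.2
  mean(V) = (1 + 5 + 8 + 5 + 7) / 5 = 26/5 = 5.2
  x̄ = (6.2, 5.2),  deviation x̄ - mu_0 = (6.2, 5.2) - (3, 7) = (3.2, -1.8).

Step 2 — sample covariance matrix, S[i,j] = (1/(n-1)) · Σ_k (x_{k,i} - mean_i) · (x_{k,j} - mean_j), divisor n-1 = 4:
  S[U,U] = ((1.8)·(1.8) + (-2.2)·(-2.2) + (2.8)·(2.8) + (-1.2)·(-1.2) + (-1.2)·(-1.2)) / 4 = 18.8/4 = 4.7
  S[U,V] = ((1.8)·(-4.2) + (-2.2)·(-0.2) + (2.8)·(2.8) + (-1.2)·(-0.2) + (-1.2)·(1.8)) / 4 = -1.2/4 = -0.3
  S[V,V] = ((-4.2)·(-4.2) + (-0.2)·(-0.2) + (2.8)·(2.8) + (-0.2)·(-0.2) + (1.8)·(1.8)) / 4 = 28.8/4 = 7.2
  S = [[4.7, -0.3],
 [-0.3, 7.2]].

Step 3 — invert S. det(S) = 4.7·7.2 - (-0.3)² = 33.75.
  S^{-1} = (1/det) · [[d, -b], [-b, a]] = [[0.2133, 0.0089],
 [0.0089, 0.1393]].

Step 4 — quadratic form (x̄ - mu_0)^T · S^{-1} · (x̄ - mu_0):
  S^{-1} · (x̄ - mu_0) = (0.6667, -0.2222),
  (x̄ - mu_0)^T · [...] = (3.2)·(0.6667) + (-1.8)·(-0.2222) = 2.5333.

Step 5 — scale by n: T² = 5 · 2.5333 = 12.6667.

T² ≈ 12.6667


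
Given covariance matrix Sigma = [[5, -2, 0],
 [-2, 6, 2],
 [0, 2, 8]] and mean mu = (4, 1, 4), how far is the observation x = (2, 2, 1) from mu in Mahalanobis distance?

Step 1 — centre the observation: (x - mu) = (-2, 1, -3).

Step 2 — invert Sigma (cofactor / det for 3×3, or solve directly):
  Sigma^{-1} = [[0.234, 0.0851, -0.0213],
 [0.0851, 0.2128, -0.0532],
 [-0.0213, -0.0532, 0.1383]].

Step 3 — form the quadratic (x - mu)^T · Sigma^{-1} · (x - mu):
  Sigma^{-1} · (x - mu) = (-0.3191, 0.2021, -0.4255).
  (x - mu)^T · [Sigma^{-1} · (x - mu)] = (-2)·(-0.3191) + (1)·(0.2021) + (-3)·(-0.4255) = 2.117.

Step 4 — take square root: d = √(2.117) ≈ 1.455.

d(x, mu) = √(2.117) ≈ 1.455


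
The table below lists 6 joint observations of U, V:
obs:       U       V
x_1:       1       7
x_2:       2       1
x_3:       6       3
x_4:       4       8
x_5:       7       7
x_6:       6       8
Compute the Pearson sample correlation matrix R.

Step 1 — column means:
  mean(U) = (1 + 2 + 6 + 4 + 7 + 6) / 6 = 26/6 = 4.3333
  mean(V) = (7 + 1 + 3 + 8 + 7 + 8) / 6 = 34/6 = 5.6667

Step 2 — sample variances and covariances s[i,j] = (1/(n-1)) · Σ_k (x_{k,i} - mean_i) · (x_{k,j} - mean_j), with n-1 = 5:
  s[U,U] = ((-3.3333)·(-3.3333) + (-2.3333)·(-2.3333) + (1.6667)·(1.6667) + (-0.3333)·(-0.3333) + (2.6667)·(2.6667) + (1.6667)·(1.6667)) / 5 = 29.3333/5 = 5.8667
  s[U,V] = ((-3.3333)·(1.3333) + (-2.3333)·(-4.6667) + (1.6667)·(-2.6667) + (-0.3333)·(2.3333) + (2.6667)·(1.3333) + (1.6667)·(2.3333)) / 5 = 8.6667/5 = 1.7333
  s[V,V] = ((1.3333)·(1.3333) + (-4.6667)·(-4.6667) + (-2.6667)·(-2.6667) + (2.3333)·(2.3333) + (1.3333)·(1.3333) + (2.3333)·(2.3333)) / 5 = 43.3333/5 = 8.6667
  Sample standard deviations s_i = √(s[i,i]):
  s(U) = √(5.8667) = 2.4221
  s(V) = √(8.6667) = 2.9439

Step 3 — r_{ij} = s_{ij} / (s_i · s_j):
  r[U,U] = 1 (diagonal).
  r[U,V] = 1.7333 / (2.4221 · 2.9439) = 1.7333 / 7.1305 = 0.2431
  r[V,V] = 1 (diagonal).

R is symmetric with unit diagonal. Assembling:

R = [[1, 0.2431],
 [0.2431, 1]]


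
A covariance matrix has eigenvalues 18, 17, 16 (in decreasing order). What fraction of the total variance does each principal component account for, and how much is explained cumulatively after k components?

Step 1 — total variance = trace(Sigma) = Σ λ_i = 18 + 17 + 16 = 51.

Step 2 — fraction explained by component i = λ_i / Σ λ:
  PC1: 18/51 = 0.3529
  PC2: 17/51 = 0.3333
  PC3: 16/51 = 0.3137

Step 3 — cumulative fraction after k components = (λ_1 + ... + λ_k) / Σ λ:
  k = 1: 18/51 = 0.3529
  k = 2: (18 + 17)/51 = 35/51 = 0.6863
  k = 3: (18 + 17 + 16)/51 = 51/51 = 1

Summary (fraction, with percent):

explained: PC1 0.3529 (35.29%), PC2 0.3333 (33.33%), PC3 0.3137 (31.37%);  cumulative: 0.3529, 0.6863, 1


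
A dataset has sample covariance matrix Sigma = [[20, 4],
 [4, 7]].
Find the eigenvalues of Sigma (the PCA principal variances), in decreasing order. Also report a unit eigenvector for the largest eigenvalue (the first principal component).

Step 1 — characteristic polynomial of 2×2 Sigma:
  det(Sigma - λI) = λ² - trace · λ + det = 0.
  trace = 20 + 7 = 27, det = 20·7 - (4)² = 124.
Step 2 — discriminant:
  Δ = trace² - 4·det = 729 - 496 = 233.
Step 3 — eigenvalues:
  λ = (trace ± √Δ)/2 = (27 ± 15.2643)/2,
  λ_1 = 21.1322,  λ_2 = 5.8678.

Step 4 — unit eigenvector for λ_1: solve (Sigma - λ_1 I)v = 0. First row:
  (20 - 21.1322)·v_x + (4)·v_y = 0, i.e. (-1.1322)·v_x + (4)·v_y = 0,
  so v ∝ (b, λ_1 - a) = (4, 1.1322) = u.
  ||u|| = √((4)² + (1.1322)²) = √(17.2818) ≈ 4.1571,
  v_1 = u/||u|| ≈ (0.9622, 0.2723) (||v_1|| = 1).

λ_1 = 21.1322,  λ_2 = 5.8678;  v_1 ≈ (0.9622, 0.2723)


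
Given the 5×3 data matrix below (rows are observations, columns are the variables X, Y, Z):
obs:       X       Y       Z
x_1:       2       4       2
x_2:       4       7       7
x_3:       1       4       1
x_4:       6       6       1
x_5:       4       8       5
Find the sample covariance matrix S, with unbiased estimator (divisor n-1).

Step 1 — column means:
  mean(X) = (2 + 4 + 1 + 6 + 4) / 5 = 17/5 = 3.4
  mean(Y) = (4 + 7 + 4 + 6 + 8) / 5 = 29/5 = 5.8
  mean(Z) = (2 + 7 + 1 + 1 + 5) / 5 = 16/5 = 3.2

Step 2 — sample covariance S[i,j] = (1/(n-1)) · Σ_k (x_{k,i} - mean_i) · (x_{k,j} - mean_j), with n-1 = 4.
  S[X,X] = ((-1.4)·(-1.4) + (0.6)·(0.6) + (-2.4)·(-2.4) + (2.6)·(2.6) + (0.6)·(0.6)) / 4 = 15.2/4 = 3.8
  S[X,Y] = ((-1.4)·(-1.8) + (0.6)·(1.2) + (-2.4)·(-1.8) + (2.6)·(0.2) + (0.6)·(2.2)) / 4 = 9.4/4 = 2.35
  S[X,Z] = ((-1.4)·(-1.2) + (0.6)·(3.8) + (-2.4)·(-2.2) + (2.6)·(-2.2) + (0.6)·(1.8)) / 4 = 4.6/4 = 1.15
  S[Y,Y] = ((-1.8)·(-1.8) + (1.2)·(1.2) + (-1.8)·(-1.8) + (0.2)·(0.2) + (2.2)·(2.2)) / 4 = 12.8/4 = 3.2
  S[Y,Z] = ((-1.8)·(-1.2) + (1.2)·(3.8) + (-1.8)·(-2.2) + (0.2)·(-2.2) + (2.2)·(1.8)) / 4 = 14.2/4 = 3.55
  S[Z,Z] = ((-1.2)·(-1.2) + (3.8)·(3.8) + (-2.2)·(-2.2) + (-2.2)·(-2.2) + (1.8)·(1.8)) / 4 = 28.8/4 = 7.2

S is symmetric (S[j,i] = S[i,j]). Assembling:

S = [[3.8, 2.35, 1.15],
 [2.35, 3.2, 3.55],
 [1.15, 3.55, 7.2]]


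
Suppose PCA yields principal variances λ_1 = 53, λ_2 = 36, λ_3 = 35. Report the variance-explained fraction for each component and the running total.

Step 1 — total variance = trace(Sigma) = Σ λ_i = 53 + 36 + 35 = 124.

Step 2 — fraction explained by component i = λ_i / Σ λ:
  PC1: 53/124 = 0.4274
  PC2: 36/124 = 0.2903
  PC3: 35/124 = 0.2823

Step 3 — cumulative fraction after k components = (λ_1 + ... + λ_k) / Σ λ:
  k = 1: 53/124 = 0.4274
  k = 2: (53 + 36)/124 = 89/124 = 0.7177
  k = 3: (53 + 36 + 35)/124 = 124/124 = 1

Summary (fraction, with percent):

explained: PC1 0.4274 (42.74%), PC2 0.2903 (29.03%), PC3 0.2823 (28.23%);  cumulative: 0.4274, 0.7177, 1


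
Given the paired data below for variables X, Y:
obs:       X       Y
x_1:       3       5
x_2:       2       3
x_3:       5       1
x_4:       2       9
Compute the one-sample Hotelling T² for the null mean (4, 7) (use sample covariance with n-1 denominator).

Step 1 — sample mean vector:
  mean(X) = (3 + 2 + 5 + 2) / 4 = 12/4 = 3
  mean(Y) = (5 + 3 + 1 + 9) / 4 = 18/4 = 4.5
  x̄ = (3, 4.5),  deviation x̄ - mu_0 = (3, 4.5) - (4, 7) = (-1, -2.5).

Step 2 — sample covariance matrix, S[i,j] = (1/(n-1)) · Σ_k (x_{k,i} - mean_i) · (x_{k,j} - mean_j), divisor n-1 = 3:
  S[X,X] = ((0)·(0) + (-1)·(-1) + (2)·(2) + (-1)·(-1)) / 3 = 6/3 = 2
  S[X,Y] = ((0)·(0.5) + (-1)·(-1.5) + (2)·(-3.5) + (-1)·(4.5)) / 3 = -10/3 = -3.3333
  S[Y,Y] = ((0.5)·(0.5) + (-1.5)·(-1.5) + (-3.5)·(-3.5) + (4.5)·(4.5)) / 3 = 35/3 = 11.6667
  S = [[2, -3.3333],
 [-3.3333, 11.6667]].

Step 3 — invert S. det(S) = 2·11.6667 - (-3.3333)² = 12.2222.
  S^{-1} = (1/det) · [[d, -b], [-b, a]] = [[0.9545, 0.2727],
 [0.2727, 0.1636]].

Step 4 — quadratic form (x̄ - mu_0)^T · S^{-1} · (x̄ - mu_0):
  S^{-1} · (x̄ - mu_0) = (-1.6364, -0.6818),
  (x̄ - mu_0)^T · [...] = (-1)·(-1.6364) + (-2.5)·(-0.6818) = 3.3409.

Step 5 — scale by n: T² = 4 · 3.3409 = 13.3636.

T² ≈ 13.3636


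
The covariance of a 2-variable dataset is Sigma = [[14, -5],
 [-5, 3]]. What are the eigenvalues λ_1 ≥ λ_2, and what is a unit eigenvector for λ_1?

Step 1 — characteristic polynomial of 2×2 Sigma:
  det(Sigma - λI) = λ² - trace · λ + det = 0.
  trace = 14 + 3 = 17, det = 14·3 - (-5)² = 17.
Step 2 — discriminant:
  Δ = trace² - 4·det = 289 - 68 = 221.
Step 3 — eigenvalues:
  λ = (trace ± √Δ)/2 = (17 ± 14.8661)/2,
  λ_1 = 15.933,  λ_2 = 1.067.

Step 4 — unit eigenvector for λ_1: solve (Sigma - λ_1 I)v = 0. First row:
  (14 - 15.933)·v_x + (-5)·v_y = 0, i.e. (-1.933)·v_x + (-5)·v_y = 0,
  so v ∝ (b, λ_1 - a) = (-5, 1.933); multiply by -1 so the first entry is positive: u = (5, -1.933).
  ||u|| = √((5)² + (-1.933)²) = √(28.7366) ≈ 5.3607,
  v_1 = u/||u|| ≈ (0.9327, -0.3606) (||v_1|| = 1).

λ_1 = 15.933,  λ_2 = 1.067;  v_1 ≈ (0.9327, -0.3606)


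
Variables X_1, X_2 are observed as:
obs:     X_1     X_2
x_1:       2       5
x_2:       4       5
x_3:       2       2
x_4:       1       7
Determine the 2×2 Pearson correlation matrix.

Step 1 — column means:
  mean(X_1) = (2 + 4 + 2 + 1) / 4 = 9/4 = 2.25
  mean(X_2) = (5 + 5 + 2 + 7) / 4 = 19/4 = 4.75

Step 2 — sample variances and covariances s[i,j] = (1/(n-1)) · Σ_k (x_{k,i} - mean_i) · (x_{k,j} - mean_j), with n-1 = 3:
  s[X_1,X_1] = ((-0.25)·(-0.25) + (1.75)·(1.75) + (-0.25)·(-0.25) + (-1.25)·(-1.25)) / 3 = 4.75/3 = 1.5833
  s[X_1,X_2] = ((-0.25)·(0.25) + (1.75)·(0.25) + (-0.25)·(-2.75) + (-1.25)·(2.25)) / 3 = -1.75/3 = -0.5833
  s[X_2,X_2] = ((0.25)·(0.25) + (0.25)·(0.25) + (-2.75)·(-2.75) + (2.25)·(2.25)) / 3 = 12.75/3 = 4.25
  Sample standard deviations s_i = √(s[i,i]):
  s(X_1) = √(1.5833) = 1.2583
  s(X_2) = √(4.25) = 2.0616

Step 3 — r_{ij} = s_{ij} / (s_i · s_j):
  r[X_1,X_1] = 1 (diagonal).
  r[X_1,X_2] = -0.5833 / (1.2583 · 2.0616) = -0.5833 / 2.5941 = -0.2249
  r[X_2,X_2] = 1 (diagonal).

R is symmetric with unit diagonal. Assembling:

R = [[1, -0.2249],
 [-0.2249, 1]]


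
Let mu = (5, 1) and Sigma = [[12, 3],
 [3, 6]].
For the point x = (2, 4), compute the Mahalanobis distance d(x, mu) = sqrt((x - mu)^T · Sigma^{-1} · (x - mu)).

Step 1 — centre the observation: (x - mu) = (-3, 3).

Step 2 — invert Sigma. det(Sigma) = 12·6 - (3)² = 63.
  Sigma^{-1} = (1/det) · [[d, -b], [-b, a]] = [[0.0952, -0.0476],
 [-0.0476, 0.1905]].

Step 3 — form the quadratic (x - mu)^T · Sigma^{-1} · (x - mu):
  Sigma^{-1} · (x - mu) = (-0.4286, 0.7143).
  (x - mu)^T · [Sigma^{-1} · (x - mu)] = (-3)·(-0.4286) + (3)·(0.7143) = 3.4286.

Step 4 — take square root: d = √(3.4286) ≈ 1.8516.

d(x, mu) = √(3.4286) ≈ 1.8516


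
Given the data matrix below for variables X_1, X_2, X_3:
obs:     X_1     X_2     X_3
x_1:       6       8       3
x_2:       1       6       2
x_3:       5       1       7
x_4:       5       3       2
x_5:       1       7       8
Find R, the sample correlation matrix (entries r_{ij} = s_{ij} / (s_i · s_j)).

Step 1 — column means:
  mean(X_1) = (6 + 1 + 5 + 5 + 1) / 5 = 18/5 = 3.6
  mean(X_2) = (8 + 6 + 1 + 3 + 7) / 5 = 25/5 = 5
  mean(X_3) = (3 + 2 + 7 + 2 + 8) / 5 = 22/5 = 4.4

Step 2 — sample variances and covariances s[i,j] = (1/(n-1)) · Σ_k (x_{k,i} - mean_i) · (x_{k,j} - mean_j), with n-1 = 4:
  s[X_1,X_1] = ((2.4)·(2.4) + (-2.6)·(-2.6) + (1.4)·(1.4) + (1.4)·(1.4) + (-2.6)·(-2.6)) / 4 = 23.2/4 = 5.8
  s[X_1,X_2] = ((2.4)·(3) + (-2.6)·(1) + (1.4)·(-4) + (1.4)·(-2) + (-2.6)·(2)) / 4 = -9/4 = -2.25
  s[X_1,X_3] = ((2.4)·(-1.4) + (-2.6)·(-2.4) + (1.4)·(2.6) + (1.4)·(-2.4) + (-2.6)·(3.6)) / 4 = -6.2/4 = -1.55
  s[X_2,X_2] = ((3)·(3) + (1)·(1) + (-4)·(-4) + (-2)·(-2) + (2)·(2)) / 4 = 34/4 = 8.5
  s[X_2,X_3] = ((3)·(-1.4) + (1)·(-2.4) + (-4)·(2.6) + (-2)·(-2.4) + (2)·(3.6)) / 4 = -5/4 = -1.25
  s[X_3,X_3] = ((-1.4)·(-1.4) + (-2.4)·(-2.4) + (2.6)·(2.6) + (-2.4)·(-2.4) + (3.6)·(3.6)) / 4 = 33.2/4 = 8.3
  Sample standard deviations s_i = √(s[i,i]):
  s(X_1) = √(5.8) = 2.4083
  s(X_2) = √(8.5) = 2.9155
  s(X_3) = √(8.3) = 2.881

Step 3 — r_{ij} = s_{ij} / (s_i · s_j):
  r[X_1,X_1] = 1 (diagonal).
  r[X_1,X_2] = -2.25 / (2.4083 · 2.9155) = -2.25 / 7.0214 = -0.3204
  r[X_1,X_3] = -1.55 / (2.4083 · 2.881) = -1.55 / 6.9383 = -0.2234
  r[X_2,X_2] = 1 (diagonal).
  r[X_2,X_3] = -1.25 / (2.9155 · 2.881) = -1.25 / 8.3994 = -0.1488
  r[X_3,X_3] = 1 (diagonal).

R is symmetric with unit diagonal. Assembling:

R = [[1, -0.3204, -0.2234],
 [-0.3204, 1, -0.1488],
 [-0.2234, -0.1488, 1]]


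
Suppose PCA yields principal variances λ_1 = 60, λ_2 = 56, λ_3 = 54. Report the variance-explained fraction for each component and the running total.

Step 1 — total variance = trace(Sigma) = Σ λ_i = 60 + 56 + 54 = 170.

Step 2 — fraction explained by component i = λ_i / Σ λ:
  PC1: 60/170 = 0.3529
  PC2: 56/170 = 0.3294
  PC3: 54/170 = 0.3176

Step 3 — cumulative fraction after k components = (λ_1 + ... + λ_k) / Σ λ:
  k = 1: 60/170 = 0.3529
  k = 2: (60 + 56)/170 = 116/170 = 0.6824
  k = 3: (60 + 56 + 54)/170 = 170/170 = 1

Summary (fraction, with percent):

explained: PC1 0.3529 (35.29%), PC2 0.3294 (32.94%), PC3 0.3176 (31.76%);  cumulative: 0.3529, 0.6824, 1


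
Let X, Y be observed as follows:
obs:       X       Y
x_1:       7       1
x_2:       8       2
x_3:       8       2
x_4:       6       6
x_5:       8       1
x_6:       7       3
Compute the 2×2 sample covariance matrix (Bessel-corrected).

Step 1 — column means:
  mean(X) = (7 + 8 + 8 + 6 + 8 + 7) / 6 = 44/6 = 7.3333
  mean(Y) = (1 + 2 + 2 + 6 + 1 + 3) / 6 = 15/6 = 2.5

Step 2 — sample covariance S[i,j] = (1/(n-1)) · Σ_k (x_{k,i} - mean_i) · (x_{k,j} - mean_j), with n-1 = 5.
  S[X,X] = ((-0.3333)·(-0.3333) + (0.6667)·(0.6667) + (0.6667)·(0.6667) + (-1.3333)·(-1.3333) + (0.6667)·(0.6667) + (-0.3333)·(-0.3333)) / 5 = 3.3333/5 = 0.6667
  S[X,Y] = ((-0.3333)·(-1.5) + (0.6667)·(-0.5) + (0.6667)·(-0.5) + (-1.3333)·(3.5) + (0.6667)·(-1.5) + (-0.3333)·(0.5)) / 5 = -6/5 = -1.2
  S[Y,Y] = ((-1.5)·(-1.5) + (-0.5)·(-0.5) + (-0.5)·(-0.5) + (3.5)·(3.5) + (-1.5)·(-1.5) + (0.5)·(0.5)) / 5 = 17.5/5 = 3.5

S is symmetric (S[j,i] = S[i,j]). Assembling:

S = [[0.6667, -1.2],
 [-1.2, 3.5]]


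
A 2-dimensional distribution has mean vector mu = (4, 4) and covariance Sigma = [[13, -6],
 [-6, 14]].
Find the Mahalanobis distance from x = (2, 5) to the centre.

Step 1 — centre the observation: (x - mu) = (-2, 1).

Step 2 — invert Sigma. det(Sigma) = 13·14 - (-6)² = 146.
  Sigma^{-1} = (1/det) · [[d, -b], [-b, a]] = [[0.0959, 0.0411],
 [0.0411, 0.089]].

Step 3 — form the quadratic (x - mu)^T · Sigma^{-1} · (x - mu):
  Sigma^{-1} · (x - mu) = (-0.1507, 0.0068).
  (x - mu)^T · [Sigma^{-1} · (x - mu)] = (-2)·(-0.1507) + (1)·(0.0068) = 0.3082.

Step 4 — take square root: d = √(0.3082) ≈ 0.5552.

d(x, mu) = √(0.3082) ≈ 0.5552


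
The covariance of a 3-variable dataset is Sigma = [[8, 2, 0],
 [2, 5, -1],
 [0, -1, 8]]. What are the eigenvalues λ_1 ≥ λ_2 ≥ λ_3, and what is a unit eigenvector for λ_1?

Step 1 — characteristic polynomial p(λ) = det(λI - Sigma) = λ³ - tr·λ² + c_1·λ - det, where tr = trace, c_1 = sum of the principal 2×2 minors, det = det(Sigma):
  tr = 8 + 5 + 8 = 21,
  c_1 = (8·5 - (2)²) + (8·8 - (0)²) + (5·8 - (-1)²) = 36 + 64 + 39 = 139,
  det = 8·(5·8 - (-1)²) - (2)·((2)·8 - (-1)·(0)) + (0)·((2)·(-1) - 5·(0)) = 8·(39) - (2)·(16) + (0)·(-2) = 280.
  So p(λ) = λ³ - 21λ² + 139λ - 280.
Step 2 — look for an integer root (rational root theorem: any rational root is an integer divisor of 280). Testing λ = 8:
  p(8) = 512 - 1344 + 1112 - 280 = 0  ✓
  Dividing out (λ - 8): p(λ) = (λ - 8)(λ² - 13λ + 35).
Step 3 — remaining eigenvalues from the quadratic λ² - 13λ + 35 = 0:
  Δ = 13² - 4·35 = 169 - 140 = 29,  λ = (13 ± √29)/2 = (13 ± 5.3852)/2 ≈ 9.1926 or 3.8074.
  Sorted: λ_1 = 9.1926,  λ_2 = 8,  λ_3 = 3.8074  (check: sum = 21 = tr ✓).

Step 4 — unit eigenvector for λ_1 ≈ 9.1926: v spans the null space of (Sigma - λ_1 I), whose rows are
  r_1 = (-1.1926, 2, 0),  r_2 = (2, -4.1926, -1),  r_3 = (0, -1, -1.1926).
  v is orthogonal to every row, so take v ∝ r_1 × r_2 = ((2)·(-1) - (0)·(-4.1926), (0)·(2) - (-1.1926)·(-1), (-1.1926)·(-4.1926) - (2)·(2)) ≈ (-2, -1.1926, 1).
  Rescale (multiply by -1 so the first nonzero entry is positive): u = (2, 1.1926, -1).
  ||u|| = √((2)² + (1.1926)² + (-1)²) = √(6.4223) ≈ 2.5342,  v_1 = u/||u|| ≈ (0.7892, 0.4706, -0.3946) (||v_1|| = 1).

λ_1 = 9.1926,  λ_2 = 8,  λ_3 = 3.8074;  v_1 ≈ (0.7892, 0.4706, -0.3946)


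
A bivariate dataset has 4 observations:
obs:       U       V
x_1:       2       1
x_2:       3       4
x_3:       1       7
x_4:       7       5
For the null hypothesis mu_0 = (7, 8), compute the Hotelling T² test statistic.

Step 1 — sample mean vector:
  mean(U) = (2 + 3 + 1 + 7) / 4 = 13/4 = 3.25
  mean(V) = (1 + 4 + 7 + 5) / 4 = 17/4 = 4.25
  x̄ = (3.25, 4.25),  deviation x̄ - mu_0 = (3.25, 4.25) - (7, 8) = (-3.75, -3.75).

Step 2 — sample covariance matrix, S[i,j] = (1/(n-1)) · Σ_k (x_{k,i} - mean_i) · (x_{k,j} - mean_j), divisor n-1 = 3:
  S[U,U] = ((-1.25)·(-1.25) + (-0.25)·(-0.25) + (-2.25)·(-2.25) + (3.75)·(3.75)) / 3 = 20.75/3 = 6.9167
  S[U,V] = ((-1.25)·(-3.25) + (-0.25)·(-0.25) + (-2.25)·(2.75) + (3.75)·(0.75)) / 3 = 0.75/3 = 0.25
  S[V,V] = ((-3.25)·(-3.25) + (-0.25)·(-0.25) + (2.75)·(2.75) + (0.75)·(0.75)) / 3 = 18.75/3 = 6.25
  S = [[6.9167, 0.25],
 [0.25, 6.25]].

Step 3 — invert S. det(S) = 6.9167·6.25 - (0.25)² = 43.1667.
  S^{-1} = (1/det) · [[d, -b], [-b, a]] = [[0.1448, -0.0058],
 [-0.0058, 0.1602]].

Step 4 — quadratic form (x̄ - mu_0)^T · S^{-1} · (x̄ - mu_0):
  S^{-1} · (x̄ - mu_0) = (-0.5212, -0.5792),
  (x̄ - mu_0)^T · [...] = (-3.75)·(-0.5212) + (-3.75)·(-0.5792) = 4.1264.

Step 5 — scale by n: T² = 4 · 4.1264 = 16.5058.

T² ≈ 16.5058
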